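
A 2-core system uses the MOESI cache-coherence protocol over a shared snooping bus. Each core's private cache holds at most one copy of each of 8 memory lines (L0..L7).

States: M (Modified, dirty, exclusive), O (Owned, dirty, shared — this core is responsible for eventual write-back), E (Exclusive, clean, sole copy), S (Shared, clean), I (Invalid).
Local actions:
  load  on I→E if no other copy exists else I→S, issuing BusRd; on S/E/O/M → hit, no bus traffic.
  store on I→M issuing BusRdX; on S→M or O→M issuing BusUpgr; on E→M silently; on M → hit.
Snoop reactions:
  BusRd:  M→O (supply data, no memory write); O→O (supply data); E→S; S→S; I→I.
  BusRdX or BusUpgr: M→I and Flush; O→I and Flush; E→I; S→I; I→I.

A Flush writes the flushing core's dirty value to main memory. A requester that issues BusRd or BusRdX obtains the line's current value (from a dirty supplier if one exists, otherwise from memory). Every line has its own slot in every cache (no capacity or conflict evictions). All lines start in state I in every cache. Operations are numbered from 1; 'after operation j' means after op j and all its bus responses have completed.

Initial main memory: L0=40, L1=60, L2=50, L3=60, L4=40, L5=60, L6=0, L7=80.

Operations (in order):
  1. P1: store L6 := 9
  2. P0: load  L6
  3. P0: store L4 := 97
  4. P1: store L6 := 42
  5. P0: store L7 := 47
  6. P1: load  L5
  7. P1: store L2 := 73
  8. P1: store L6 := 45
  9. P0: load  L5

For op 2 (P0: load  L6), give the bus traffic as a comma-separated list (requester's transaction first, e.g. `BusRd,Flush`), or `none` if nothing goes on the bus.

[1] P1: store L6 := 9 | P0:I, P1:M(9) | bus: BusRdX
[2] P0: load  L6 | P0:S(9), P1:O(9) | bus: BusRd
[3] P0: store L4 := 97 | P0:M(97), P1:I | bus: BusRdX
[4] P1: store L6 := 42 | P0:I, P1:M(42) | bus: BusUpgr
[5] P0: store L7 := 47 | P0:M(47), P1:I | bus: BusRdX
[6] P1: load  L5 | P0:I, P1:E(60) | bus: BusRd
[7] P1: store L2 := 73 | P0:I, P1:M(73) | bus: BusRdX
[8] P1: store L6 := 45 | P0:I, P1:M(45) | bus: none
[9] P0: load  L5 | P0:S(60), P1:S(60) | bus: BusRd

bus = BusRd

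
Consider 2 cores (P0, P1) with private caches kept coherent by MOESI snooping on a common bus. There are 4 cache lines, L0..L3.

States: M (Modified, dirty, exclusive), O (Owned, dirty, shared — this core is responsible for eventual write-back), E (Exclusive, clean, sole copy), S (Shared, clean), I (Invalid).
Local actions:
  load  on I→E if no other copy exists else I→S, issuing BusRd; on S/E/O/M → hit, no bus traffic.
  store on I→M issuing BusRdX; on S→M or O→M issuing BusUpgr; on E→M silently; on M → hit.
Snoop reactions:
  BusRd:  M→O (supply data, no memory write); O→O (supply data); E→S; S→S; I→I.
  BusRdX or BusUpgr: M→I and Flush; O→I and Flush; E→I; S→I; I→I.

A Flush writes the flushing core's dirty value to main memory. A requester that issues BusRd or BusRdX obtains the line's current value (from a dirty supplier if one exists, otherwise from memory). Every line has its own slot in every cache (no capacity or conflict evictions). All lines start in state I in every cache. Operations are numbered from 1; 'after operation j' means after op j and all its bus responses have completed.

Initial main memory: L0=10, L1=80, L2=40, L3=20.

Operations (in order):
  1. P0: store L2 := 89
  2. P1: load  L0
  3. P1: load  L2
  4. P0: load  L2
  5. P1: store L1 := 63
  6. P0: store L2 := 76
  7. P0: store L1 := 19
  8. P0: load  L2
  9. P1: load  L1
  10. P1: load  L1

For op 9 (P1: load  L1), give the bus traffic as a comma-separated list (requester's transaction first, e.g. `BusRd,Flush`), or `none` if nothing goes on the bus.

bus = BusRd

1. P0: store L2 := 89  bus=[BusRdX]  L2: P0=M P1=I  mem[L2]=40
2. P1: load  L0  bus=[BusRd]  L0: P0=I P1=E  mem[L0]=10
3. P1: load  L2  bus=[BusRd]  L2: P0=O P1=S  mem[L2]=40
4. P0: load  L2  bus=[-]  L2: P0=O P1=S  mem[L2]=40
5. P1: store L1 := 63  bus=[BusRdX]  L1: P0=I P1=M  mem[L1]=80
6. P0: store L2 := 76  bus=[BusUpgr]  L2: P0=M P1=I  mem[L2]=40
7. P0: store L1 := 19  bus=[BusRdX,Flush]  L1: P0=M P1=I  mem[L1]=63
8. P0: load  L2  bus=[-]  L2: P0=M P1=I  mem[L2]=40
9. P1: load  L1  bus=[BusRd]  L1: P0=O P1=S  mem[L1]=63
10. P1: load  L1  bus=[-]  L1: P0=O P1=S  mem[L1]=63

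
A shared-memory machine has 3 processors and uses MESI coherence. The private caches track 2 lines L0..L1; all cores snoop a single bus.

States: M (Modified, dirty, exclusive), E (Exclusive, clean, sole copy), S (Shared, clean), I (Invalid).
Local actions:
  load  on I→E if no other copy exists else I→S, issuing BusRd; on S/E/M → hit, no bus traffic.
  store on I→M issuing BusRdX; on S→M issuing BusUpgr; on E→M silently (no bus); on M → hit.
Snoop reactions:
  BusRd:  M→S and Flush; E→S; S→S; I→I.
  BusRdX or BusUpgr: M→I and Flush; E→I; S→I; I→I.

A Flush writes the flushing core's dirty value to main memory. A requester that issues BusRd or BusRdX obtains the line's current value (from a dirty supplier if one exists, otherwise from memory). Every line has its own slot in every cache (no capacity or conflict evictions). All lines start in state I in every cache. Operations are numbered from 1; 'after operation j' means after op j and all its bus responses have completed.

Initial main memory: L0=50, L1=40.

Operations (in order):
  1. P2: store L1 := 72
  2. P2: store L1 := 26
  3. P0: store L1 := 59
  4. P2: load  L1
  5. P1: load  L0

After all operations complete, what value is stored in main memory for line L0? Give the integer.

memory[L0] = 50

step 1: P2: store L1 := 72  ⟶  IIM  (L1)  txn=BusRdX  M[L1]=40
step 2: P2: store L1 := 26  ⟶  IIM  (L1)  txn=∅  M[L1]=40
step 3: P0: store L1 := 59  ⟶  MII  (L1)  txn=BusRdX+Flush  M[L1]=26
step 4: P2: load  L1  ⟶  SIS  (L1)  txn=BusRd+Flush  M[L1]=59
step 5: P1: load  L0  ⟶  IEI  (L0)  txn=BusRd  M[L0]=50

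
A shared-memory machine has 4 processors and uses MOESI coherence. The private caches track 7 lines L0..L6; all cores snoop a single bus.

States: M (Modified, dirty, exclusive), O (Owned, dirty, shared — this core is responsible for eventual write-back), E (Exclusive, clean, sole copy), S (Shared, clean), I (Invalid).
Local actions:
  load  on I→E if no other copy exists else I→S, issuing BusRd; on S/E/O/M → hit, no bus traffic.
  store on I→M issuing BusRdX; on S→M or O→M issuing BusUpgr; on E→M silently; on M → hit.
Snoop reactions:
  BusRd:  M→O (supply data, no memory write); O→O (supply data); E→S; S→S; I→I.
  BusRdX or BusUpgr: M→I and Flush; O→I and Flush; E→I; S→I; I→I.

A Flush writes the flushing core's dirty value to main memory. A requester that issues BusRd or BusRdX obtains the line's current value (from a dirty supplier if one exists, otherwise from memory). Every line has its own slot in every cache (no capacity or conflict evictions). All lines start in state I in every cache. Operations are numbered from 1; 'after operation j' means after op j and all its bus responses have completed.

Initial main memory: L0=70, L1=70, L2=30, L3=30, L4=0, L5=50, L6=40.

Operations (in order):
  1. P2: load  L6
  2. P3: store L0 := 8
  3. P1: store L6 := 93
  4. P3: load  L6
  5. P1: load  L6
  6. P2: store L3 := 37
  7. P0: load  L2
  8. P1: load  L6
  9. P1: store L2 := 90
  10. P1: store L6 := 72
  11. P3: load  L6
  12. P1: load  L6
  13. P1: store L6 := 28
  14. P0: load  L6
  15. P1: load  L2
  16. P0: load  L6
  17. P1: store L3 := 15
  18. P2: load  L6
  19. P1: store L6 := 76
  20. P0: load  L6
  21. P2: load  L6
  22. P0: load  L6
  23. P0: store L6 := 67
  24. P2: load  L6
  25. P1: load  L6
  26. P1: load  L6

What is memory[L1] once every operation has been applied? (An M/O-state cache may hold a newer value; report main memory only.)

[1] P2: load  L6 | P0:I, P1:I, P2:E(40), P3:I | bus: BusRd
[2] P3: store L0 := 8 | P0:I, P1:I, P2:I, P3:M(8) | bus: BusRdX
[3] P1: store L6 := 93 | P0:I, P1:M(93), P2:I, P3:I | bus: BusRdX
[4] P3: load  L6 | P0:I, P1:O(93), P2:I, P3:S(93) | bus: BusRd
[5] P1: load  L6 | P0:I, P1:O(93), P2:I, P3:S(93) | bus: none
[6] P2: store L3 := 37 | P0:I, P1:I, P2:M(37), P3:I | bus: BusRdX
[7] P0: load  L2 | P0:E(30), P1:I, P2:I, P3:I | bus: BusRd
[8] P1: load  L6 | P0:I, P1:O(93), P2:I, P3:S(93) | bus: none
[9] P1: store L2 := 90 | P0:I, P1:M(90), P2:I, P3:I | bus: BusRdX
[10] P1: store L6 := 72 | P0:I, P1:M(72), P2:I, P3:I | bus: BusUpgr
[11] P3: load  L6 | P0:I, P1:O(72), P2:I, P3:S(72) | bus: BusRd
[12] P1: load  L6 | P0:I, P1:O(72), P2:I, P3:S(72) | bus: none
[13] P1: store L6 := 28 | P0:I, P1:M(28), P2:I, P3:I | bus: BusUpgr
[14] P0: load  L6 | P0:S(28), P1:O(28), P2:I, P3:I | bus: BusRd
[15] P1: load  L2 | P0:I, P1:M(90), P2:I, P3:I | bus: none
[16] P0: load  L6 | P0:S(28), P1:O(28), P2:I, P3:I | bus: none
[17] P1: store L3 := 15 | P0:I, P1:M(15), P2:I, P3:I | bus: BusRdX,Flush
[18] P2: load  L6 | P0:S(28), P1:O(28), P2:S(28), P3:I | bus: BusRd
[19] P1: store L6 := 76 | P0:I, P1:M(76), P2:I, P3:I | bus: BusUpgr
[20] P0: load  L6 | P0:S(76), P1:O(76), P2:I, P3:I | bus: BusRd
[21] P2: load  L6 | P0:S(76), P1:O(76), P2:S(76), P3:I | bus: BusRd
[22] P0: load  L6 | P0:S(76), P1:O(76), P2:S(76), P3:I | bus: none
[23] P0: store L6 := 67 | P0:M(67), P1:I, P2:I, P3:I | bus: BusUpgr,Flush
[24] P2: load  L6 | P0:O(67), P1:I, P2:S(67), P3:I | bus: BusRd
[25] P1: load  L6 | P0:O(67), P1:S(67), P2:S(67), P3:I | bus: BusRd
[26] P1: load  L6 | P0:O(67), P1:S(67), P2:S(67), P3:I | bus: none

memory[L1] = 70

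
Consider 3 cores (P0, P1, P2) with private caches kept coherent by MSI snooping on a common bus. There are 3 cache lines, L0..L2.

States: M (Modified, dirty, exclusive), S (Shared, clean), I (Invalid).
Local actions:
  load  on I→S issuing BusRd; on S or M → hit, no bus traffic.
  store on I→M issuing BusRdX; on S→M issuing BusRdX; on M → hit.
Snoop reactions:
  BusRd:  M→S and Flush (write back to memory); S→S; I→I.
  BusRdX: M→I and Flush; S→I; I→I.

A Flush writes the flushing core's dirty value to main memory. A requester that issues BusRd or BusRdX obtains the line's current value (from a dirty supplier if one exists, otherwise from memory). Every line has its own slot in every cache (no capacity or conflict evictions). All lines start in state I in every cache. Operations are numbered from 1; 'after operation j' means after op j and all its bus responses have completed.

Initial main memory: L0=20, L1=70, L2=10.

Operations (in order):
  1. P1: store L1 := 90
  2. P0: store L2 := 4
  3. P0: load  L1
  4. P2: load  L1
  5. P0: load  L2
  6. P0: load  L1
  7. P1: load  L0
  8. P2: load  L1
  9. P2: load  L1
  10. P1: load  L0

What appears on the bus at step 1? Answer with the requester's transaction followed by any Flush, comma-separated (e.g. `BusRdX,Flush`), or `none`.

bus = BusRdX

step 1: P1: store L1 := 90  ⟶  IMI  (L1)  txn=BusRdX  M[L1]=70
step 2: P0: store L2 := 4  ⟶  MII  (L2)  txn=BusRdX  M[L2]=10
step 3: P0: load  L1  ⟶  SSI  (L1)  txn=BusRd+Flush  M[L1]=90
step 4: P2: load  L1  ⟶  SSS  (L1)  txn=BusRd  M[L1]=90
step 5: P0: load  L2  ⟶  MII  (L2)  txn=∅  M[L2]=10
step 6: P0: load  L1  ⟶  SSS  (L1)  txn=∅  M[L1]=90
step 7: P1: load  L0  ⟶  ISI  (L0)  txn=BusRd  M[L0]=20
step 8: P2: load  L1  ⟶  SSS  (L1)  txn=∅  M[L1]=90
step 9: P2: load  L1  ⟶  SSS  (L1)  txn=∅  M[L1]=90
step 10: P1: load  L0  ⟶  ISI  (L0)  txn=∅  M[L0]=20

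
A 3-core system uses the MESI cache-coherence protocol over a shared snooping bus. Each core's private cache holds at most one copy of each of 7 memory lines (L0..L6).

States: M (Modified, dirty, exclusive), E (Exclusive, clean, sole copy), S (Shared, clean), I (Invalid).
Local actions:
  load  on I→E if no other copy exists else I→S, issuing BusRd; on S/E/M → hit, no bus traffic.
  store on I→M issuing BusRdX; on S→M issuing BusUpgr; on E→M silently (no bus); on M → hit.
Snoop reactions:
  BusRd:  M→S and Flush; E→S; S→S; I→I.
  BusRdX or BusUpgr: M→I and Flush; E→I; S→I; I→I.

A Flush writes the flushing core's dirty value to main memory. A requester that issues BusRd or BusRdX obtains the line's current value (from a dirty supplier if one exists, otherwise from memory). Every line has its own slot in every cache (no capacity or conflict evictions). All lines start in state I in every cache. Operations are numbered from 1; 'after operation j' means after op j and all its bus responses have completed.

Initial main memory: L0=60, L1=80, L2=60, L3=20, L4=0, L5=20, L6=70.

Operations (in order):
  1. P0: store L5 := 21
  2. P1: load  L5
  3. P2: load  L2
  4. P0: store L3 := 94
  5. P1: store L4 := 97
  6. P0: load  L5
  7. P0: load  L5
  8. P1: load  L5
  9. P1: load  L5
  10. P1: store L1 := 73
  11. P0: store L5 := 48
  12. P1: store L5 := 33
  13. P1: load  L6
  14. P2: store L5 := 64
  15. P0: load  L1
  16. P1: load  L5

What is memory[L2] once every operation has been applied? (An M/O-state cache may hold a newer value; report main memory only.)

memory[L2] = 60

  op1 P0: store L5 := 21 → M/I/I on L5; bus BusRdX; mem=20
  op2 P1: load  L5 → S/S/I on L5; bus BusRd Flush; mem=21
  op3 P2: load  L2 → I/I/E on L2; bus BusRd; mem=60
  op4 P0: store L3 := 94 → M/I/I on L3; bus BusRdX; mem=20
  op5 P1: store L4 := 97 → I/M/I on L4; bus BusRdX; mem=0
  op6 P0: load  L5 → S/S/I on L5; bus (none); mem=21
  op7 P0: load  L5 → S/S/I on L5; bus (none); mem=21
  op8 P1: load  L5 → S/S/I on L5; bus (none); mem=21
  op9 P1: load  L5 → S/S/I on L5; bus (none); mem=21
  op10 P1: store L1 := 73 → I/M/I on L1; bus BusRdX; mem=80
  op11 P0: store L5 := 48 → M/I/I on L5; bus BusUpgr; mem=21
  op12 P1: store L5 := 33 → I/M/I on L5; bus BusRdX Flush; mem=48
  op13 P1: load  L6 → I/E/I on L6; bus BusRd; mem=70
  op14 P2: store L5 := 64 → I/I/M on L5; bus BusRdX Flush; mem=33
  op15 P0: load  L1 → S/S/I on L1; bus BusRd Flush; mem=73
  op16 P1: load  L5 → I/S/S on L5; bus BusRd Flush; mem=64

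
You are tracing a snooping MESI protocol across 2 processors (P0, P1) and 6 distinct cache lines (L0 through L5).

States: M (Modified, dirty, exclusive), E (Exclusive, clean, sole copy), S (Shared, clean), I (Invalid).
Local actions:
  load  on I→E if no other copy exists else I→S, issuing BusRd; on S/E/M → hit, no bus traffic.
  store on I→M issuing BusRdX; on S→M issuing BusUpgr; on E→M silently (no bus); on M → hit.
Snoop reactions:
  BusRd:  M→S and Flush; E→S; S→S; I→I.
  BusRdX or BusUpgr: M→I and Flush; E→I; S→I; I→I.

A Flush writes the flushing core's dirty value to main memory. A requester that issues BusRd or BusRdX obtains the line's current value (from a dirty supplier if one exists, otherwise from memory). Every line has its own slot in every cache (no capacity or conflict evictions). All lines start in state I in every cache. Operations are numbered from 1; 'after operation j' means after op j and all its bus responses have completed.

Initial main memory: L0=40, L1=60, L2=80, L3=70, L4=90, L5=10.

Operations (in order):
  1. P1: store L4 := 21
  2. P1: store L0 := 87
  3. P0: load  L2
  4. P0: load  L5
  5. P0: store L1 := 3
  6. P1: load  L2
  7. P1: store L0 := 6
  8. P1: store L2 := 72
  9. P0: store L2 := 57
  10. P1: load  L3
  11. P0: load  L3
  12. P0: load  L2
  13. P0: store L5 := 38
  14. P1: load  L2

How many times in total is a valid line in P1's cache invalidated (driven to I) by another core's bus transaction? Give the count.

[1] P1: store L4 := 21 | P0:I, P1:M(21) | bus: BusRdX
[2] P1: store L0 := 87 | P0:I, P1:M(87) | bus: BusRdX
[3] P0: load  L2 | P0:E(80), P1:I | bus: BusRd
[4] P0: load  L5 | P0:E(10), P1:I | bus: BusRd
[5] P0: store L1 := 3 | P0:M(3), P1:I | bus: BusRdX
[6] P1: load  L2 | P0:S(80), P1:S(80) | bus: BusRd
[7] P1: store L0 := 6 | P0:I, P1:M(6) | bus: none
[8] P1: store L2 := 72 | P0:I, P1:M(72) | bus: BusUpgr
[9] P0: store L2 := 57 | P0:M(57), P1:I | bus: BusRdX,Flush
[10] P1: load  L3 | P0:I, P1:E(70) | bus: BusRd
[11] P0: load  L3 | P0:S(70), P1:S(70) | bus: BusRd
[12] P0: load  L2 | P0:M(57), P1:I | bus: none
[13] P0: store L5 := 38 | P0:M(38), P1:I | bus: none
[14] P1: load  L2 | P0:S(57), P1:S(57) | bus: BusRd,Flush

invalidations = 1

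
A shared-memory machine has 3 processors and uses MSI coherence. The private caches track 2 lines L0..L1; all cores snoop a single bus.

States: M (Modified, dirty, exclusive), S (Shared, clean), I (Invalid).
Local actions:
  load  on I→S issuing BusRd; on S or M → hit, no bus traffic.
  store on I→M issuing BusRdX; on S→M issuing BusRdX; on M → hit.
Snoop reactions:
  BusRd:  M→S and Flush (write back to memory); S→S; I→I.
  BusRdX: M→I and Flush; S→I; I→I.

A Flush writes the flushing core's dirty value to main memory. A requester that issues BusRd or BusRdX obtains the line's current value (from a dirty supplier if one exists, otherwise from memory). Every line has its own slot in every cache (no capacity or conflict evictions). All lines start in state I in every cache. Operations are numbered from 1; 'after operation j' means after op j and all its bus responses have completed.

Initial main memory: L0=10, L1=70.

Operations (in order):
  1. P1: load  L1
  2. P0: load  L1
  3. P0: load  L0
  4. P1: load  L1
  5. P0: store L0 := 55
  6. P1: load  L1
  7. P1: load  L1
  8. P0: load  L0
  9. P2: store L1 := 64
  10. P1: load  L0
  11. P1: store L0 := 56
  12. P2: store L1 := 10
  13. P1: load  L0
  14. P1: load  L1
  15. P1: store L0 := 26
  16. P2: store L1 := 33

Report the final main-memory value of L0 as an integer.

memory[L0] = 55

1. P1: load  L1  bus=[BusRd]  L1: P0=I P1=S P2=I  mem[L1]=70
2. P0: load  L1  bus=[BusRd]  L1: P0=S P1=S P2=I  mem[L1]=70
3. P0: load  L0  bus=[BusRd]  L0: P0=S P1=I P2=I  mem[L0]=10
4. P1: load  L1  bus=[-]  L1: P0=S P1=S P2=I  mem[L1]=70
5. P0: store L0 := 55  bus=[BusRdX]  L0: P0=M P1=I P2=I  mem[L0]=10
6. P1: load  L1  bus=[-]  L1: P0=S P1=S P2=I  mem[L1]=70
7. P1: load  L1  bus=[-]  L1: P0=S P1=S P2=I  mem[L1]=70
8. P0: load  L0  bus=[-]  L0: P0=M P1=I P2=I  mem[L0]=10
9. P2: store L1 := 64  bus=[BusRdX]  L1: P0=I P1=I P2=M  mem[L1]=70
10. P1: load  L0  bus=[BusRd,Flush]  L0: P0=S P1=S P2=I  mem[L0]=55
11. P1: store L0 := 56  bus=[BusRdX]  L0: P0=I P1=M P2=I  mem[L0]=55
12. P2: store L1 := 10  bus=[-]  L1: P0=I P1=I P2=M  mem[L1]=70
13. P1: load  L0  bus=[-]  L0: P0=I P1=M P2=I  mem[L0]=55
14. P1: load  L1  bus=[BusRd,Flush]  L1: P0=I P1=S P2=S  mem[L1]=10
15. P1: store L0 := 26  bus=[-]  L0: P0=I P1=M P2=I  mem[L0]=55
16. P2: store L1 := 33  bus=[BusRdX]  L1: P0=I P1=I P2=M  mem[L1]=10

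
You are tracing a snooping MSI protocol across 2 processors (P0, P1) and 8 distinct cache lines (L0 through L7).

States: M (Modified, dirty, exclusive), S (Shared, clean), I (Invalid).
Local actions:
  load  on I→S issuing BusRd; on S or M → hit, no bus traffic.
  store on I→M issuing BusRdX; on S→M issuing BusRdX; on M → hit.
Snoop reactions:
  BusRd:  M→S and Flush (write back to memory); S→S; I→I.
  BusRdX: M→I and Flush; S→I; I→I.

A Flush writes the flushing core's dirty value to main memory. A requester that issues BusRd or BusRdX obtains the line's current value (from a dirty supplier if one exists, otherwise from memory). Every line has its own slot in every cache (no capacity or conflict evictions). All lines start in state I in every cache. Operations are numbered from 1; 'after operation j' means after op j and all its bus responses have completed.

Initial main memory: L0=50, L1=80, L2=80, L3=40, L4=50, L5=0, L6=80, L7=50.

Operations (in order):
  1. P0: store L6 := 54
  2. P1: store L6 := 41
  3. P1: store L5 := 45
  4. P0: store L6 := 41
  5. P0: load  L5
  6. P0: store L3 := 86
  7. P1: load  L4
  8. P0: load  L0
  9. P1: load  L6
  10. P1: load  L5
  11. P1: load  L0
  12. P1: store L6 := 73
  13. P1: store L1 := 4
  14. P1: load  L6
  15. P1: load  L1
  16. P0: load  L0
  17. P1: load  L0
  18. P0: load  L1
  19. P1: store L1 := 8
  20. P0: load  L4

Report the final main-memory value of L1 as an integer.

[1] P0: store L6 := 54 | P0:M(54), P1:I | bus: BusRdX
[2] P1: store L6 := 41 | P0:I, P1:M(41) | bus: BusRdX,Flush
[3] P1: store L5 := 45 | P0:I, P1:M(45) | bus: BusRdX
[4] P0: store L6 := 41 | P0:M(41), P1:I | bus: BusRdX,Flush
[5] P0: load  L5 | P0:S(45), P1:S(45) | bus: BusRd,Flush
[6] P0: store L3 := 86 | P0:M(86), P1:I | bus: BusRdX
[7] P1: load  L4 | P0:I, P1:S(50) | bus: BusRd
[8] P0: load  L0 | P0:S(50), P1:I | bus: BusRd
[9] P1: load  L6 | P0:S(41), P1:S(41) | bus: BusRd,Flush
[10] P1: load  L5 | P0:S(45), P1:S(45) | bus: none
[11] P1: load  L0 | P0:S(50), P1:S(50) | bus: BusRd
[12] P1: store L6 := 73 | P0:I, P1:M(73) | bus: BusRdX
[13] P1: store L1 := 4 | P0:I, P1:M(4) | bus: BusRdX
[14] P1: load  L6 | P0:I, P1:M(73) | bus: none
[15] P1: load  L1 | P0:I, P1:M(4) | bus: none
[16] P0: load  L0 | P0:S(50), P1:S(50) | bus: none
[17] P1: load  L0 | P0:S(50), P1:S(50) | bus: none
[18] P0: load  L1 | P0:S(4), P1:S(4) | bus: BusRd,Flush
[19] P1: store L1 := 8 | P0:I, P1:M(8) | bus: BusRdX
[20] P0: load  L4 | P0:S(50), P1:S(50) | bus: BusRd

memory[L1] = 4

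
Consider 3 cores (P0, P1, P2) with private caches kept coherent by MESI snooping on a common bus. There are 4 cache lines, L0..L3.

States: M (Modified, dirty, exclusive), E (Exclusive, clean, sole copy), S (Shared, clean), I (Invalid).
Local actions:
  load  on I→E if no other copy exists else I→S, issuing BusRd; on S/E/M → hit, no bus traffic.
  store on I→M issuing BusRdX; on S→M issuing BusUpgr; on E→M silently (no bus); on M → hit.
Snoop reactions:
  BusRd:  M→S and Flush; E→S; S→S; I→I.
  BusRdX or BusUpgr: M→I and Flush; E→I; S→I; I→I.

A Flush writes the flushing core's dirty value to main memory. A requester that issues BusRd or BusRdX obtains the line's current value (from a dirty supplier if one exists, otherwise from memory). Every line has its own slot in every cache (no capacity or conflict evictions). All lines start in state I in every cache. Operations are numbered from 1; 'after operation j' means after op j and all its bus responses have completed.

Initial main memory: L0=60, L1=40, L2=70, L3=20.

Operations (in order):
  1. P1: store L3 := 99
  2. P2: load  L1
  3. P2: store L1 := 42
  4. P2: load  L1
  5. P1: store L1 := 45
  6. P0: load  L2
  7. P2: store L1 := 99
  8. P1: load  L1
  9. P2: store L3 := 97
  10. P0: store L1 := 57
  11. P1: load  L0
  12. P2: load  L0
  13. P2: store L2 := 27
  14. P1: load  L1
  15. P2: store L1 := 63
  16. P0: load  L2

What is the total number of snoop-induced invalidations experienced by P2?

1. P1: store L3 := 99  bus=[BusRdX]  L3: P0=I P1=M P2=I  mem[L3]=20
2. P2: load  L1  bus=[BusRd]  L1: P0=I P1=I P2=E  mem[L1]=40
3. P2: store L1 := 42  bus=[-]  L1: P0=I P1=I P2=M  mem[L1]=40
4. P2: load  L1  bus=[-]  L1: P0=I P1=I P2=M  mem[L1]=40
5. P1: store L1 := 45  bus=[BusRdX,Flush]  L1: P0=I P1=M P2=I  mem[L1]=42
6. P0: load  L2  bus=[BusRd]  L2: P0=E P1=I P2=I  mem[L2]=70
7. P2: store L1 := 99  bus=[BusRdX,Flush]  L1: P0=I P1=I P2=M  mem[L1]=45
8. P1: load  L1  bus=[BusRd,Flush]  L1: P0=I P1=S P2=S  mem[L1]=99
9. P2: store L3 := 97  bus=[BusRdX,Flush]  L3: P0=I P1=I P2=M  mem[L3]=99
10. P0: store L1 := 57  bus=[BusRdX]  L1: P0=M P1=I P2=I  mem[L1]=99
11. P1: load  L0  bus=[BusRd]  L0: P0=I P1=E P2=I  mem[L0]=60
12. P2: load  L0  bus=[BusRd]  L0: P0=I P1=S P2=S  mem[L0]=60
13. P2: store L2 := 27  bus=[BusRdX]  L2: P0=I P1=I P2=M  mem[L2]=70
14. P1: load  L1  bus=[BusRd,Flush]  L1: P0=S P1=S P2=I  mem[L1]=57
15. P2: store L1 := 63  bus=[BusRdX]  L1: P0=I P1=I P2=M  mem[L1]=57
16. P0: load  L2  bus=[BusRd,Flush]  L2: P0=S P1=I P2=S  mem[L2]=27

invalidations = 2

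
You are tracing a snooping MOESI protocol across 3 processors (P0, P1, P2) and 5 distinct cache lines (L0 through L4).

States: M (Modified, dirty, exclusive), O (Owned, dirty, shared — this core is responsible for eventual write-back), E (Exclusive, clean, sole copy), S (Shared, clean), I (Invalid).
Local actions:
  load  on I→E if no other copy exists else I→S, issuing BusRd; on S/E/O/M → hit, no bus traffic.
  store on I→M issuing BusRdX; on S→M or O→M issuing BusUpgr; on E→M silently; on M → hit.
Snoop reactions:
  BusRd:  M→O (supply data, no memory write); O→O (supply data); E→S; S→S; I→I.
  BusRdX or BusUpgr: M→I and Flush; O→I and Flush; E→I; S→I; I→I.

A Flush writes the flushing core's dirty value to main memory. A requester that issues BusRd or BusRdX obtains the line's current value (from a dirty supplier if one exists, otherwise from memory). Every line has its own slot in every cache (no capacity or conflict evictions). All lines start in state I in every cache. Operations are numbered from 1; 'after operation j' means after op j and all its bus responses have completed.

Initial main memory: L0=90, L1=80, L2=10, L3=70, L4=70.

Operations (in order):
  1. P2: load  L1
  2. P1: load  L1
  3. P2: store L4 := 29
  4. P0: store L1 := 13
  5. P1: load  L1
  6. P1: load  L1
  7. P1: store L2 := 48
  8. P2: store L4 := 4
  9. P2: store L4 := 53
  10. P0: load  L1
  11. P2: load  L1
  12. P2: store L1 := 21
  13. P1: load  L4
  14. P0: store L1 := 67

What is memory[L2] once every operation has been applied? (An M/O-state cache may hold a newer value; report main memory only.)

[1] P2: load  L1 | P0:I, P1:I, P2:E(80) | bus: BusRd
[2] P1: load  L1 | P0:I, P1:S(80), P2:S(80) | bus: BusRd
[3] P2: store L4 := 29 | P0:I, P1:I, P2:M(29) | bus: BusRdX
[4] P0: store L1 := 13 | P0:M(13), P1:I, P2:I | bus: BusRdX
[5] P1: load  L1 | P0:O(13), P1:S(13), P2:I | bus: BusRd
[6] P1: load  L1 | P0:O(13), P1:S(13), P2:I | bus: none
[7] P1: store L2 := 48 | P0:I, P1:M(48), P2:I | bus: BusRdX
[8] P2: store L4 := 4 | P0:I, P1:I, P2:M(4) | bus: none
[9] P2: store L4 := 53 | P0:I, P1:I, P2:M(53) | bus: none
[10] P0: load  L1 | P0:O(13), P1:S(13), P2:I | bus: none
[11] P2: load  L1 | P0:O(13), P1:S(13), P2:S(13) | bus: BusRd
[12] P2: store L1 := 21 | P0:I, P1:I, P2:M(21) | bus: BusUpgr,Flush
[13] P1: load  L4 | P0:I, P1:S(53), P2:O(53) | bus: BusRd
[14] P0: store L1 := 67 | P0:M(67), P1:I, P2:I | bus: BusRdX,Flush

memory[L2] = 10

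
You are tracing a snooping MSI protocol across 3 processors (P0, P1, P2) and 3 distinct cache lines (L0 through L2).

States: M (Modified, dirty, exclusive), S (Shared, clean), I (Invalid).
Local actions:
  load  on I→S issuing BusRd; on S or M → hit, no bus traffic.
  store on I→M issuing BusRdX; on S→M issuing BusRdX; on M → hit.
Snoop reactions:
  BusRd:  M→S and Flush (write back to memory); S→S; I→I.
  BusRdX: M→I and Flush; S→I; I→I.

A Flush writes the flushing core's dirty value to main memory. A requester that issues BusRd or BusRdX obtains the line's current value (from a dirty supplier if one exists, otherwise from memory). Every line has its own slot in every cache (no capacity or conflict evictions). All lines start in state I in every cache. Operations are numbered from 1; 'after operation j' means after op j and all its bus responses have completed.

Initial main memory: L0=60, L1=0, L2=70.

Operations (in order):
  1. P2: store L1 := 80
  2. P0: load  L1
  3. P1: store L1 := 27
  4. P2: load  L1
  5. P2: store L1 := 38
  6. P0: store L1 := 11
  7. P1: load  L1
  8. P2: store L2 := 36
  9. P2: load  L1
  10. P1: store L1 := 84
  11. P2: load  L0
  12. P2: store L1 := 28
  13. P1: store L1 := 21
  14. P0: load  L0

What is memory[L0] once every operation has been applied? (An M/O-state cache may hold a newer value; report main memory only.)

memory[L0] = 60

[1] P2: store L1 := 80 | P0:I, P1:I, P2:M(80) | bus: BusRdX
[2] P0: load  L1 | P0:S(80), P1:I, P2:S(80) | bus: BusRd,Flush
[3] P1: store L1 := 27 | P0:I, P1:M(27), P2:I | bus: BusRdX
[4] P2: load  L1 | P0:I, P1:S(27), P2:S(27) | bus: BusRd,Flush
[5] P2: store L1 := 38 | P0:I, P1:I, P2:M(38) | bus: BusRdX
[6] P0: store L1 := 11 | P0:M(11), P1:I, P2:I | bus: BusRdX,Flush
[7] P1: load  L1 | P0:S(11), P1:S(11), P2:I | bus: BusRd,Flush
[8] P2: store L2 := 36 | P0:I, P1:I, P2:M(36) | bus: BusRdX
[9] P2: load  L1 | P0:S(11), P1:S(11), P2:S(11) | bus: BusRd
[10] P1: store L1 := 84 | P0:I, P1:M(84), P2:I | bus: BusRdX
[11] P2: load  L0 | P0:I, P1:I, P2:S(60) | bus: BusRd
[12] P2: store L1 := 28 | P0:I, P1:I, P2:M(28) | bus: BusRdX,Flush
[13] P1: store L1 := 21 | P0:I, P1:M(21), P2:I | bus: BusRdX,Flush
[14] P0: load  L0 | P0:S(60), P1:I, P2:S(60) | bus: BusRd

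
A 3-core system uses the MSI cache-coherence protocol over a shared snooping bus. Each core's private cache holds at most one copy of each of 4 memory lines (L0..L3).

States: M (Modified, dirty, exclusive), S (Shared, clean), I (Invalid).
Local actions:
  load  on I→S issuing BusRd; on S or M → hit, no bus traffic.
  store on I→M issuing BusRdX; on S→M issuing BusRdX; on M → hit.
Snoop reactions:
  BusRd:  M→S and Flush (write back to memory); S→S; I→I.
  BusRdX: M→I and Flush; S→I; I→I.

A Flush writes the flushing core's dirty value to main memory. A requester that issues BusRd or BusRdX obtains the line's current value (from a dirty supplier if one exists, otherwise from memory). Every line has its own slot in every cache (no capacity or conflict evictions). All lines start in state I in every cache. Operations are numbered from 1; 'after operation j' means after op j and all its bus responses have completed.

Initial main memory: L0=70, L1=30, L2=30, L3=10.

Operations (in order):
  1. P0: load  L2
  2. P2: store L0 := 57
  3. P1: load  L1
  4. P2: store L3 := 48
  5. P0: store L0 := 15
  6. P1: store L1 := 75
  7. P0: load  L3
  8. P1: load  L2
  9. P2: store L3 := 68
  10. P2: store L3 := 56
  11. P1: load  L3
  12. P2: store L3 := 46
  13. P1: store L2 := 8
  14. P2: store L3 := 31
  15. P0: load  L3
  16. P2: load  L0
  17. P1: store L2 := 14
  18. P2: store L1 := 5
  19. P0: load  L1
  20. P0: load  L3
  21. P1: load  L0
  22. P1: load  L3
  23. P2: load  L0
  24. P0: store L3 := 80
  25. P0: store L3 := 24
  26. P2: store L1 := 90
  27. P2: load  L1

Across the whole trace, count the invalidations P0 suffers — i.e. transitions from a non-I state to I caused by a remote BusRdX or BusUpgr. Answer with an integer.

  op1 P0: load  L2 → S/I/I on L2; bus BusRd; mem=30
  op2 P2: store L0 := 57 → I/I/M on L0; bus BusRdX; mem=70
  op3 P1: load  L1 → I/S/I on L1; bus BusRd; mem=30
  op4 P2: store L3 := 48 → I/I/M on L3; bus BusRdX; mem=10
  op5 P0: store L0 := 15 → M/I/I on L0; bus BusRdX Flush; mem=57
  op6 P1: store L1 := 75 → I/M/I on L1; bus BusRdX; mem=30
  op7 P0: load  L3 → S/I/S on L3; bus BusRd Flush; mem=48
  op8 P1: load  L2 → S/S/I on L2; bus BusRd; mem=30
  op9 P2: store L3 := 68 → I/I/M on L3; bus BusRdX; mem=48
  op10 P2: store L3 := 56 → I/I/M on L3; bus (none); mem=48
  op11 P1: load  L3 → I/S/S on L3; bus BusRd Flush; mem=56
  op12 P2: store L3 := 46 → I/I/M on L3; bus BusRdX; mem=56
  op13 P1: store L2 := 8 → I/M/I on L2; bus BusRdX; mem=30
  op14 P2: store L3 := 31 → I/I/M on L3; bus (none); mem=56
  op15 P0: load  L3 → S/I/S on L3; bus BusRd Flush; mem=31
  op16 P2: load  L0 → S/I/S on L0; bus BusRd Flush; mem=15
  op17 P1: store L2 := 14 → I/M/I on L2; bus (none); mem=30
  op18 P2: store L1 := 5 → I/I/M on L1; bus BusRdX Flush; mem=75
  op19 P0: load  L1 → S/I/S on L1; bus BusRd Flush; mem=5
  op20 P0: load  L3 → S/I/S on L3; bus (none); mem=31
  op21 P1: load  L0 → S/S/S on L0; bus BusRd; mem=15
  op22 P1: load  L3 → S/S/S on L3; bus BusRd; mem=31
  op23 P2: load  L0 → S/S/S on L0; bus (none); mem=15
  op24 P0: store L3 := 80 → M/I/I on L3; bus BusRdX; mem=31
  op25 P0: store L3 := 24 → M/I/I on L3; bus (none); mem=31
  op26 P2: store L1 := 90 → I/I/M on L1; bus BusRdX; mem=5
  op27 P2: load  L1 → I/I/M on L1; bus (none); mem=5

invalidations = 3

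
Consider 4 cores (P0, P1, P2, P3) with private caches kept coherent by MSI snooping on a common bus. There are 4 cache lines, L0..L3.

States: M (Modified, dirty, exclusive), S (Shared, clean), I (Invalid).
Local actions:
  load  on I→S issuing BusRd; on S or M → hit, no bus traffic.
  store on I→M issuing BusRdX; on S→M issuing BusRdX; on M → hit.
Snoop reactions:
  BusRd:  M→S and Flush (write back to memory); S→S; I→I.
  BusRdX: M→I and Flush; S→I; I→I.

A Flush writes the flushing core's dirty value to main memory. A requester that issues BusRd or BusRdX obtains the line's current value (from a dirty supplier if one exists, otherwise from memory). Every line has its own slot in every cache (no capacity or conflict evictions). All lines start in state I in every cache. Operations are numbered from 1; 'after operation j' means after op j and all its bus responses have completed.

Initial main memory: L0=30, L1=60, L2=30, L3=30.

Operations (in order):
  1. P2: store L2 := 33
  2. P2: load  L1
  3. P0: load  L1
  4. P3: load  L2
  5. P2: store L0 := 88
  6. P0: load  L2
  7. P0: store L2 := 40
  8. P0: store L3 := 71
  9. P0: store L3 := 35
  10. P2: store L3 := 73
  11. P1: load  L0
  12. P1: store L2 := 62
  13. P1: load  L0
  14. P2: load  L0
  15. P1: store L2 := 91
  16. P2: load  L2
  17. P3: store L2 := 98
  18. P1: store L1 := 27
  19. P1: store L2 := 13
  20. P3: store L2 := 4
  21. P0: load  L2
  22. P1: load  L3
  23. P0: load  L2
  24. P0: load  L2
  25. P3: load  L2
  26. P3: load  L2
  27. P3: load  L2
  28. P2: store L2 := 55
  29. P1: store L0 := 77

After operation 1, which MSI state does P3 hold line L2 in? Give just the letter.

state = I

[1] P2: store L2 := 33 | P0:I, P1:I, P2:M(33), P3:I | bus: BusRdX
[2] P2: load  L1 | P0:I, P1:I, P2:S(60), P3:I | bus: BusRd
[3] P0: load  L1 | P0:S(60), P1:I, P2:S(60), P3:I | bus: BusRd
[4] P3: load  L2 | P0:I, P1:I, P2:S(33), P3:S(33) | bus: BusRd,Flush
[5] P2: store L0 := 88 | P0:I, P1:I, P2:M(88), P3:I | bus: BusRdX
[6] P0: load  L2 | P0:S(33), P1:I, P2:S(33), P3:S(33) | bus: BusRd
[7] P0: store L2 := 40 | P0:M(40), P1:I, P2:I, P3:I | bus: BusRdX
[8] P0: store L3 := 71 | P0:M(71), P1:I, P2:I, P3:I | bus: BusRdX
[9] P0: store L3 := 35 | P0:M(35), P1:I, P2:I, P3:I | bus: none
[10] P2: store L3 := 73 | P0:I, P1:I, P2:M(73), P3:I | bus: BusRdX,Flush
[11] P1: load  L0 | P0:I, P1:S(88), P2:S(88), P3:I | bus: BusRd,Flush
[12] P1: store L2 := 62 | P0:I, P1:M(62), P2:I, P3:I | bus: BusRdX,Flush
[13] P1: load  L0 | P0:I, P1:S(88), P2:S(88), P3:I | bus: none
[14] P2: load  L0 | P0:I, P1:S(88), P2:S(88), P3:I | bus: none
[15] P1: store L2 := 91 | P0:I, P1:M(91), P2:I, P3:I | bus: none
[16] P2: load  L2 | P0:I, P1:S(91), P2:S(91), P3:I | bus: BusRd,Flush
[17] P3: store L2 := 98 | P0:I, P1:I, P2:I, P3:M(98) | bus: BusRdX
[18] P1: store L1 := 27 | P0:I, P1:M(27), P2:I, P3:I | bus: BusRdX
[19] P1: store L2 := 13 | P0:I, P1:M(13), P2:I, P3:I | bus: BusRdX,Flush
[20] P3: store L2 := 4 | P0:I, P1:I, P2:I, P3:M(4) | bus: BusRdX,Flush
[21] P0: load  L2 | P0:S(4), P1:I, P2:I, P3:S(4) | bus: BusRd,Flush
[22] P1: load  L3 | P0:I, P1:S(73), P2:S(73), P3:I | bus: BusRd,Flush
[23] P0: load  L2 | P0:S(4), P1:I, P2:I, P3:S(4) | bus: none
[24] P0: load  L2 | P0:S(4), P1:I, P2:I, P3:S(4) | bus: none
[25] P3: load  L2 | P0:S(4), P1:I, P2:I, P3:S(4) | bus: none
[26] P3: load  L2 | P0:S(4), P1:I, P2:I, P3:S(4) | bus: none
[27] P3: load  L2 | P0:S(4), P1:I, P2:I, P3:S(4) | bus: none
[28] P2: store L2 := 55 | P0:I, P1:I, P2:M(55), P3:I | bus: BusRdX
[29] P1: store L0 := 77 | P0:I, P1:M(77), P2:I, P3:I | bus: BusRdX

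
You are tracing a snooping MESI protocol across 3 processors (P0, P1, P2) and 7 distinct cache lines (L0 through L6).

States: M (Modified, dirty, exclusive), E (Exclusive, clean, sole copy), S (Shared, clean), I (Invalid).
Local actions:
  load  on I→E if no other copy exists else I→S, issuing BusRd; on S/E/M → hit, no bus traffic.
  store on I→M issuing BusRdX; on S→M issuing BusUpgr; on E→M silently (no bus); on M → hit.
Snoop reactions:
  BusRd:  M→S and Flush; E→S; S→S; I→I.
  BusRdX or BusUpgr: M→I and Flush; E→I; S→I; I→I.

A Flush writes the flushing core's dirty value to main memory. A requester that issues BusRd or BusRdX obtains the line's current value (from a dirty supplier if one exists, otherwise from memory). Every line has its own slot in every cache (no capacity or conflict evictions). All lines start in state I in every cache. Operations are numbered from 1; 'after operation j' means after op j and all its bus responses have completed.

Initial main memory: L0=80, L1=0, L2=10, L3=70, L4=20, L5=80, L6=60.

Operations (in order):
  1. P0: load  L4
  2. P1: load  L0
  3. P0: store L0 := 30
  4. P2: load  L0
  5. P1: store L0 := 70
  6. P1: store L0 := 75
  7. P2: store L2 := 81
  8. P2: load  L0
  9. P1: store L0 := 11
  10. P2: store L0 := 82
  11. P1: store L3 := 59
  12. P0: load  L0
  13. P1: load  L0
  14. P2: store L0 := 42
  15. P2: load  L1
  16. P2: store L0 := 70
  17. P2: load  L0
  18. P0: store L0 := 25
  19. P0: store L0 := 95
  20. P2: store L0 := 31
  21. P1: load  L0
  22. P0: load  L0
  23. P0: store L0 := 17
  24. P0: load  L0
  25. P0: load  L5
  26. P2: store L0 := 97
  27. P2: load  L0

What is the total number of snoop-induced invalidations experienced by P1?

invalidations = 4

1. P0: load  L4  bus=[BusRd]  L4: P0=E P1=I P2=I  mem[L4]=20
2. P1: load  L0  bus=[BusRd]  L0: P0=I P1=E P2=I  mem[L0]=80
3. P0: store L0 := 30  bus=[BusRdX]  L0: P0=M P1=I P2=I  mem[L0]=80
4. P2: load  L0  bus=[BusRd,Flush]  L0: P0=S P1=I P2=S  mem[L0]=30
5. P1: store L0 := 70  bus=[BusRdX]  L0: P0=I P1=M P2=I  mem[L0]=30
6. P1: store L0 := 75  bus=[-]  L0: P0=I P1=M P2=I  mem[L0]=30
7. P2: store L2 := 81  bus=[BusRdX]  L2: P0=I P1=I P2=M  mem[L2]=10
8. P2: load  L0  bus=[BusRd,Flush]  L0: P0=I P1=S P2=S  mem[L0]=75
9. P1: store L0 := 11  bus=[BusUpgr]  L0: P0=I P1=M P2=I  mem[L0]=75
10. P2: store L0 := 82  bus=[BusRdX,Flush]  L0: P0=I P1=I P2=M  mem[L0]=11
11. P1: store L3 := 59  bus=[BusRdX]  L3: P0=I P1=M P2=I  mem[L3]=70
12. P0: load  L0  bus=[BusRd,Flush]  L0: P0=S P1=I P2=S  mem[L0]=82
13. P1: load  L0  bus=[BusRd]  L0: P0=S P1=S P2=S  mem[L0]=82
14. P2: store L0 := 42  bus=[BusUpgr]  L0: P0=I P1=I P2=M  mem[L0]=82
15. P2: load  L1  bus=[BusRd]  L1: P0=I P1=I P2=E  mem[L1]=0
16. P2: store L0 := 70  bus=[-]  L0: P0=I P1=I P2=M  mem[L0]=82
17. P2: load  L0  bus=[-]  L0: P0=I P1=I P2=M  mem[L0]=82
18. P0: store L0 := 25  bus=[BusRdX,Flush]  L0: P0=M P1=I P2=I  mem[L0]=70
19. P0: store L0 := 95  bus=[-]  L0: P0=M P1=I P2=I  mem[L0]=70
20. P2: store L0 := 31  bus=[BusRdX,Flush]  L0: P0=I P1=I P2=M  mem[L0]=95
21. P1: load  L0  bus=[BusRd,Flush]  L0: P0=I P1=S P2=S  mem[L0]=31
22. P0: load  L0  bus=[BusRd]  L0: P0=S P1=S P2=S  mem[L0]=31
23. P0: store L0 := 17  bus=[BusUpgr]  L0: P0=M P1=I P2=I  mem[L0]=31
24. P0: load  L0  bus=[-]  L0: P0=M P1=I P2=I  mem[L0]=31
25. P0: load  L5  bus=[BusRd]  L5: P0=E P1=I P2=I  mem[L5]=80
26. P2: store L0 := 97  bus=[BusRdX,Flush]  L0: P0=I P1=I P2=M  mem[L0]=17
27. P2: load  L0  bus=[-]  L0: P0=I P1=I P2=M  mem[L0]=17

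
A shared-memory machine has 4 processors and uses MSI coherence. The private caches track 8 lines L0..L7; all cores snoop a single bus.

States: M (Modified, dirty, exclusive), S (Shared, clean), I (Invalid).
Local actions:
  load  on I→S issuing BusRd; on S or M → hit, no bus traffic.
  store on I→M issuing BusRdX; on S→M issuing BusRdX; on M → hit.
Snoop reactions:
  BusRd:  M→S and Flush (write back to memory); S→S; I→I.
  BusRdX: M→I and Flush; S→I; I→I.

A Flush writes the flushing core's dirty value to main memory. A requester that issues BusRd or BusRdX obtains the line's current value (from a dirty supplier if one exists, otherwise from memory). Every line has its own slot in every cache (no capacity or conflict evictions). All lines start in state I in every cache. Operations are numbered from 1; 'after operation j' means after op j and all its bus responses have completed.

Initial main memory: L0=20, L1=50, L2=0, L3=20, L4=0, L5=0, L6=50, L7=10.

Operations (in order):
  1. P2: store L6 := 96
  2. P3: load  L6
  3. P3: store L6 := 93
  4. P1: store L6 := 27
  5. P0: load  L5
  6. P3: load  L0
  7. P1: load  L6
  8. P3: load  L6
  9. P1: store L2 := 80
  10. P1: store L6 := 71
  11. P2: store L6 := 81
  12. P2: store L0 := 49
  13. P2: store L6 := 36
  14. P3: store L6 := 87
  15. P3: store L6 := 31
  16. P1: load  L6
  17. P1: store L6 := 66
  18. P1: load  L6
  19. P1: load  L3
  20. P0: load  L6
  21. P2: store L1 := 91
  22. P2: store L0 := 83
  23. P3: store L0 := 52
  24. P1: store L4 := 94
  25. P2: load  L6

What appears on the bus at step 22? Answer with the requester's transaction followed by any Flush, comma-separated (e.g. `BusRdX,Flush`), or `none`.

bus = none

step 1: P2: store L6 := 96  ⟶  IIMI  (L6)  txn=BusRdX  M[L6]=50
step 2: P3: load  L6  ⟶  IISS  (L6)  txn=BusRd+Flush  M[L6]=96
step 3: P3: store L6 := 93  ⟶  IIIM  (L6)  txn=BusRdX  M[L6]=96
step 4: P1: store L6 := 27  ⟶  IMII  (L6)  txn=BusRdX+Flush  M[L6]=93
step 5: P0: load  L5  ⟶  SIII  (L5)  txn=BusRd  M[L5]=0
step 6: P3: load  L0  ⟶  IIIS  (L0)  txn=BusRd  M[L0]=20
step 7: P1: load  L6  ⟶  IMII  (L6)  txn=∅  M[L6]=93
step 8: P3: load  L6  ⟶  ISIS  (L6)  txn=BusRd+Flush  M[L6]=27
step 9: P1: store L2 := 80  ⟶  IMII  (L2)  txn=BusRdX  M[L2]=0
step 10: P1: store L6 := 71  ⟶  IMII  (L6)  txn=BusRdX  M[L6]=27
step 11: P2: store L6 := 81  ⟶  IIMI  (L6)  txn=BusRdX+Flush  M[L6]=71
step 12: P2: store L0 := 49  ⟶  IIMI  (L0)  txn=BusRdX  M[L0]=20
step 13: P2: store L6 := 36  ⟶  IIMI  (L6)  txn=∅  M[L6]=71
step 14: P3: store L6 := 87  ⟶  IIIM  (L6)  txn=BusRdX+Flush  M[L6]=36
step 15: P3: store L6 := 31  ⟶  IIIM  (L6)  txn=∅  M[L6]=36
step 16: P1: load  L6  ⟶  ISIS  (L6)  txn=BusRd+Flush  M[L6]=31
step 17: P1: store L6 := 66  ⟶  IMII  (L6)  txn=BusRdX  M[L6]=31
step 18: P1: load  L6  ⟶  IMII  (L6)  txn=∅  M[L6]=31
step 19: P1: load  L3  ⟶  ISII  (L3)  txn=BusRd  M[L3]=20
step 20: P0: load  L6  ⟶  SSII  (L6)  txn=BusRd+Flush  M[L6]=66
step 21: P2: store L1 := 91  ⟶  IIMI  (L1)  txn=BusRdX  M[L1]=50
step 22: P2: store L0 := 83  ⟶  IIMI  (L0)  txn=∅  M[L0]=20
step 23: P3: store L0 := 52  ⟶  IIIM  (L0)  txn=BusRdX+Flush  M[L0]=83
step 24: P1: store L4 := 94  ⟶  IMII  (L4)  txn=BusRdX  M[L4]=0
step 25: P2: load  L6  ⟶  SSSI  (L6)  txn=BusRd  M[L6]=66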